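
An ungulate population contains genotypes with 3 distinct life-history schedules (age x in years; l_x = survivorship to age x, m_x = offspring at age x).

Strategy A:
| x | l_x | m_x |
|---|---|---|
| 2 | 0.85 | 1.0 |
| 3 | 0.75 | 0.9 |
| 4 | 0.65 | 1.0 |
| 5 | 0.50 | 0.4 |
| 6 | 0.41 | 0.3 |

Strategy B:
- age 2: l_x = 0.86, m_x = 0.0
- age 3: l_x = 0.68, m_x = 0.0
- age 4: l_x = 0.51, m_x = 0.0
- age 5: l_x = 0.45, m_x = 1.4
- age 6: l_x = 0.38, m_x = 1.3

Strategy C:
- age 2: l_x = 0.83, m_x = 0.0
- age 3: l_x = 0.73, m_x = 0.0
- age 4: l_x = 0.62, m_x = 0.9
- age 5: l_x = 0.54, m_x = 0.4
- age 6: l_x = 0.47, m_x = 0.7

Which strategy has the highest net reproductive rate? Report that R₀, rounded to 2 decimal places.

2.50

Strategy A: R₀ = 0.85×1.0 + 0.75×0.9 + 0.65×1.0 + 0.50×0.4 + 0.41×0.3 = 2.4980
Strategy B: R₀ = 0.86×0.0 + 0.68×0.0 + 0.51×0.0 + 0.45×1.4 + 0.38×1.3 = 1.1240
Strategy C: R₀ = 0.83×0.0 + 0.73×0.0 + 0.62×0.9 + 0.54×0.4 + 0.47×0.7 = 1.1030
Highest R₀: strategy A with 2.4980.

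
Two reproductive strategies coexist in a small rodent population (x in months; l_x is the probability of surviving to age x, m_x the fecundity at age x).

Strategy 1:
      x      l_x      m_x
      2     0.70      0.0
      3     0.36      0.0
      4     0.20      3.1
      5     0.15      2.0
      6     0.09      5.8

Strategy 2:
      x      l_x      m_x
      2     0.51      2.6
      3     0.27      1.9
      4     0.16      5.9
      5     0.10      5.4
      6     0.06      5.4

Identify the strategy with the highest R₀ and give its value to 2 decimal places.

Strategy 1: R₀ = 0.70×0.0 + 0.36×0.0 + 0.20×3.1 + 0.15×2.0 + 0.09×5.8 = 1.4420
Strategy 2: R₀ = 0.51×2.6 + 0.27×1.9 + 0.16×5.9 + 0.10×5.4 + 0.06×5.4 = 3.6470
Highest R₀: strategy 2 with 3.6470.

3.65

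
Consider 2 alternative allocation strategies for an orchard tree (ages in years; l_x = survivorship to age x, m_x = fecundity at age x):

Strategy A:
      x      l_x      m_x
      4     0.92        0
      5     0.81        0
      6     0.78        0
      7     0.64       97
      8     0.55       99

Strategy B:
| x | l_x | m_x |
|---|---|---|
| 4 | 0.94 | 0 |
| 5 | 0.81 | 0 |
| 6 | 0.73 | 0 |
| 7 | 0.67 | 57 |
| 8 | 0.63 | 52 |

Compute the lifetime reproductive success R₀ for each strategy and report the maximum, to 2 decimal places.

Strategy A: R₀ = 0.92×0 + 0.81×0 + 0.78×0 + 0.64×97 + 0.55×99 = 116.5300
Strategy B: R₀ = 0.94×0 + 0.81×0 + 0.73×0 + 0.67×57 + 0.63×52 = 70.9500
Highest R₀: strategy A with 116.5300.

116.53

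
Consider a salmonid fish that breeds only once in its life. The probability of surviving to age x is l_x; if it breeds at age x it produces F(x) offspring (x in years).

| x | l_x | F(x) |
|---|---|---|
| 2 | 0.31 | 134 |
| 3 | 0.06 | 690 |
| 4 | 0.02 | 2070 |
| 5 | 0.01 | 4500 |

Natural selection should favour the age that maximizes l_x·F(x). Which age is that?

5

Expected offspring if breeding at age x = l_x × F(x):
  age 2: 0.31 × 134 = 41.540
  age 3: 0.06 × 690 = 41.400
  age 4: 0.02 × 2070 = 41.400
  age 5: 0.01 × 4500 = 45.000
Maximum at age 5 (45.000).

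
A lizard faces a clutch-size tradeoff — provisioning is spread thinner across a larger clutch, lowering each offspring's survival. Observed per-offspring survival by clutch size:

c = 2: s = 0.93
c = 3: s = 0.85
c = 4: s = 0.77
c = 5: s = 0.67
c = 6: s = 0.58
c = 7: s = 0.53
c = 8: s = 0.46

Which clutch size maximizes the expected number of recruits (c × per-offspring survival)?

Expected recruits = c × s(c):
  c=2: 2 × 0.93 = 1.860
  c=3: 3 × 0.85 = 2.550
  c=4: 4 × 0.77 = 3.080
  c=5: 5 × 0.67 = 3.350
  c=6: 6 × 0.58 = 3.480
  c=7: 7 × 0.53 = 3.710
  c=8: 8 × 0.46 = 3.680
Maximum at c = 7 (3.710 recruits).

7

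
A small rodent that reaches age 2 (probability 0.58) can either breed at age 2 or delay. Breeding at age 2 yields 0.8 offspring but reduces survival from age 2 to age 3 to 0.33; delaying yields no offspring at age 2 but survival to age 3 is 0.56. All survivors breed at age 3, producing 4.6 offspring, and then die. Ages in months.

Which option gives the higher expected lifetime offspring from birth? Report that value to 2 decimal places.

breed at age 2: R₀ = 0.58 × (0.8 + 0.33 × 4.6) = 0.58 × 2.3180 = 1.3444
delay to age 3: R₀ = 0.58 × (0.56 × 4.6) = 0.58 × 2.5760 = 1.4941
Higher: delay to age 3 (1.4941).

1.49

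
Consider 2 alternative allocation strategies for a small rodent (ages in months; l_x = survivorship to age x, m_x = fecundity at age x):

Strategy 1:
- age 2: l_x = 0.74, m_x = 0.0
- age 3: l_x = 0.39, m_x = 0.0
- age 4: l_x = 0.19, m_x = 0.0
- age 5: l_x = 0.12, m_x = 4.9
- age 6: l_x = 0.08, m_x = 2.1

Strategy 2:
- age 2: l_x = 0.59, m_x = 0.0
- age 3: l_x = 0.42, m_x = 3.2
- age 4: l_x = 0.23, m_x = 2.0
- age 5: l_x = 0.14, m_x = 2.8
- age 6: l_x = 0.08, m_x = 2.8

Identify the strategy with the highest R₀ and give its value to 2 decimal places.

2.42

Strategy 1: R₀ = 0.74×0.0 + 0.39×0.0 + 0.19×0.0 + 0.12×4.9 + 0.08×2.1 = 0.7560
Strategy 2: R₀ = 0.59×0.0 + 0.42×3.2 + 0.23×2.0 + 0.14×2.8 + 0.08×2.8 = 2.4200
Highest R₀: strategy 2 with 2.4200.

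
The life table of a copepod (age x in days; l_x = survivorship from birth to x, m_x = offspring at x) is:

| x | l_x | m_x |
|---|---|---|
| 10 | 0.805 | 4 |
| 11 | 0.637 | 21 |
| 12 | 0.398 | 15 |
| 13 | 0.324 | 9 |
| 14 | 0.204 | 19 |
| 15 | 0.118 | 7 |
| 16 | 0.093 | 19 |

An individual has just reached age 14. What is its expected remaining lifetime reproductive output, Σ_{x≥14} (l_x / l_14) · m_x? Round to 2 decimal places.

31.71

l_14 = 0.204. Conditional survival from age 14 to x is l_x / l_14.
  x=14: (0.204/0.204) × 19 = 19.0000
  x=15: (0.118/0.204) × 7 = 4.0490
  x=16: (0.093/0.204) × 19 = 8.6618
Sum = 19.0000 + 4.0490 + 8.6618 = 31.7108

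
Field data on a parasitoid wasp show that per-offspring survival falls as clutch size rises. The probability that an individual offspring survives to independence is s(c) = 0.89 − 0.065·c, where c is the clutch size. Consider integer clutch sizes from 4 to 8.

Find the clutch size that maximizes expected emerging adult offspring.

7

Expected emerging adult offspring = c × s(c):
  c=4: 4 × 0.630 = 2.520
  c=5: 5 × 0.565 = 2.825
  c=6: 6 × 0.500 = 3.000
  c=7: 7 × 0.435 = 3.045
  c=8: 8 × 0.370 = 2.960
Maximum at c = 7 (3.045 emerging adult offspring).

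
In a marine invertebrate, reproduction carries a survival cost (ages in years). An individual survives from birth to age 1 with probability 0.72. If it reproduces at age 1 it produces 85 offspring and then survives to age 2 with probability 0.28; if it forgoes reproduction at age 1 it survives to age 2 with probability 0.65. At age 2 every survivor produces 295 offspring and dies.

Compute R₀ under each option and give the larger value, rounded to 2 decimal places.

breed at age 1: R₀ = 0.72 × (85 + 0.28 × 295) = 0.72 × 167.6000 = 120.6720
delay to age 2: R₀ = 0.72 × (0.65 × 295) = 0.72 × 191.7500 = 138.0600
Higher: delay to age 2 (138.0600).

138.06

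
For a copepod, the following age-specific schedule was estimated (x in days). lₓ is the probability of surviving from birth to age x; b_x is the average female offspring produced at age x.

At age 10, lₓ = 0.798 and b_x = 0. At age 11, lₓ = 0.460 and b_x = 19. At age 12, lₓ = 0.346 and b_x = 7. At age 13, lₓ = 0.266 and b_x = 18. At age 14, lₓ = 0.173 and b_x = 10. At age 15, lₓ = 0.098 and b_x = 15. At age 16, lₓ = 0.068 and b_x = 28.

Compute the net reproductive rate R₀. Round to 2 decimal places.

21.05

R₀ = Σ lₓ b_x:
  age 10: 0.798 × 0 = 0.0000
  age 11: 0.460 × 19 = 8.7400
  age 12: 0.346 × 7 = 2.4220
  age 13: 0.266 × 18 = 4.7880
  age 14: 0.173 × 10 = 1.7300
  age 15: 0.098 × 15 = 1.4700
  age 16: 0.068 × 28 = 1.9040
R₀ = 0.0000 + 8.7400 + 2.4220 + 4.7880 + 1.7300 + 1.4700 + 1.9040 = 21.0540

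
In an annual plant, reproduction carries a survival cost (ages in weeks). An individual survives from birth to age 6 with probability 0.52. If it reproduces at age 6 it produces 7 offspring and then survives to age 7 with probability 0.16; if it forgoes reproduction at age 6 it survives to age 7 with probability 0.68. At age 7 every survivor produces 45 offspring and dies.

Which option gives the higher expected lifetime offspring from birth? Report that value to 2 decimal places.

15.91

breed at age 6: R₀ = 0.52 × (7 + 0.16 × 45) = 0.52 × 14.2000 = 7.3840
delay to age 7: R₀ = 0.52 × (0.68 × 45) = 0.52 × 30.6000 = 15.9120
Higher: delay to age 7 (15.9120).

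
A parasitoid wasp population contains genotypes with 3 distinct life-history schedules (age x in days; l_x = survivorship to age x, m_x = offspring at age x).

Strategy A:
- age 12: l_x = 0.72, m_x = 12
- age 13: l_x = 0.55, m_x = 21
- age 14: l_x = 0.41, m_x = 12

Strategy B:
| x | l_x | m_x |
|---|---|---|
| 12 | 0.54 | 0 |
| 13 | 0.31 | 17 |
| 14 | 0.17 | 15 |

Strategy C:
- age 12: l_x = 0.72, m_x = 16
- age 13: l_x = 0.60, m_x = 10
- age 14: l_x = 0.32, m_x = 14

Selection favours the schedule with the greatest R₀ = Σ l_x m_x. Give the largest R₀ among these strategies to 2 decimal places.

25.11

Strategy A: R₀ = 0.72×12 + 0.55×21 + 0.41×12 = 25.1100
Strategy B: R₀ = 0.54×0 + 0.31×17 + 0.17×15 = 7.8200
Strategy C: R₀ = 0.72×16 + 0.60×10 + 0.32×14 = 22.0000
Highest R₀: strategy A with 25.1100.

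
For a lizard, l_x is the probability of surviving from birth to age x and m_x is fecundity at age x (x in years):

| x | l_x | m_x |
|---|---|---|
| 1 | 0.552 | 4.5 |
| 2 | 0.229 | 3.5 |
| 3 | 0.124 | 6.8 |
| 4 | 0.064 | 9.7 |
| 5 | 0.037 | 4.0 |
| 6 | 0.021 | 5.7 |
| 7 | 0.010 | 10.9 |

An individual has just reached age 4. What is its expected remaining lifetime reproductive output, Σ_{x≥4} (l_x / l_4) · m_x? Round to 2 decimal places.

15.59

l_4 = 0.064. Conditional survival from age 4 to x is l_x / l_4.
  x=4: (0.064/0.064) × 9.7 = 9.7000
  x=5: (0.037/0.064) × 4.0 = 2.3125
  x=6: (0.021/0.064) × 5.7 = 1.8703
  x=7: (0.010/0.064) × 10.9 = 1.7031
Sum = 9.7000 + 2.3125 + 1.8703 + 1.7031 = 15.5859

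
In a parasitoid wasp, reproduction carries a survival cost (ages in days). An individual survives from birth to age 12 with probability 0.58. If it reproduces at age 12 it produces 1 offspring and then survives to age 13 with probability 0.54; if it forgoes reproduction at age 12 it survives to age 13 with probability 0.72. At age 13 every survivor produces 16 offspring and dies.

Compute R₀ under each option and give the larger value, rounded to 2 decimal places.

breed at age 12: R₀ = 0.58 × (1 + 0.54 × 16) = 0.58 × 9.6400 = 5.5912
delay to age 13: R₀ = 0.58 × (0.72 × 16) = 0.58 × 11.5200 = 6.6816
Higher: delay to age 13 (6.6816).

6.68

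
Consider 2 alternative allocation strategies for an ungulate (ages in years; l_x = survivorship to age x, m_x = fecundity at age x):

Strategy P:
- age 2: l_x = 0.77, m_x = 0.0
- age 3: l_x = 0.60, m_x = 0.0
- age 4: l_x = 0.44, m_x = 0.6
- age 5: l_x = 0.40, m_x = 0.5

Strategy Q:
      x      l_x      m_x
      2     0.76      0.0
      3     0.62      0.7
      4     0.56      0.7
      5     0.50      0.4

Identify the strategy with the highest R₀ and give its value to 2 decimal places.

1.03

Strategy P: R₀ = 0.77×0.0 + 0.60×0.0 + 0.44×0.6 + 0.40×0.5 = 0.4640
Strategy Q: R₀ = 0.76×0.0 + 0.62×0.7 + 0.56×0.7 + 0.50×0.4 = 1.0260
Highest R₀: strategy Q with 1.0260.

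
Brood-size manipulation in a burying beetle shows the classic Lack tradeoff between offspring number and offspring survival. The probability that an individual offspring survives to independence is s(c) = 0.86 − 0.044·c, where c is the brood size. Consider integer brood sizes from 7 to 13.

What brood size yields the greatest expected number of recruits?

Expected recruits = c × s(c):
  c=7: 7 × 0.552 = 3.864
  c=8: 8 × 0.508 = 4.064
  c=9: 9 × 0.464 = 4.176
  c=10: 10 × 0.420 = 4.200
  c=11: 11 × 0.376 = 4.136
  c=12: 12 × 0.332 = 3.984
  c=13: 13 × 0.288 = 3.744
Maximum at c = 10 (4.200 recruits).

10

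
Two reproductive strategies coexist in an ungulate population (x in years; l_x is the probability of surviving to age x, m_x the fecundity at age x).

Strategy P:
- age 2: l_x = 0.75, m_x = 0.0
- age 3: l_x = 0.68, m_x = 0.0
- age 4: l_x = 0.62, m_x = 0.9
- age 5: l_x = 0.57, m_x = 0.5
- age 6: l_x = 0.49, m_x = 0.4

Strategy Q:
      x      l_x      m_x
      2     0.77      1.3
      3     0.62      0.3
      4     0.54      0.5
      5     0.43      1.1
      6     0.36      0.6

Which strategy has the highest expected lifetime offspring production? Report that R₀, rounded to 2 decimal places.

2.15

Strategy P: R₀ = 0.75×0.0 + 0.68×0.0 + 0.62×0.9 + 0.57×0.5 + 0.49×0.4 = 1.0390
Strategy Q: R₀ = 0.77×1.3 + 0.62×0.3 + 0.54×0.5 + 0.43×1.1 + 0.36×0.6 = 2.1460
Highest R₀: strategy Q with 2.1460.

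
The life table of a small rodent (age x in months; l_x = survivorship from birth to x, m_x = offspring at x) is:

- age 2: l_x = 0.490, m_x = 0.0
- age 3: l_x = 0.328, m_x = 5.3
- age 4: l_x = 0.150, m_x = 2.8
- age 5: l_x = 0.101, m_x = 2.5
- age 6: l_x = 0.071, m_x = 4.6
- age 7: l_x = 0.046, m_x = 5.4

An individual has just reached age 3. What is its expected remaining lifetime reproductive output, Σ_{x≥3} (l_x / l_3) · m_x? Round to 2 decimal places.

l_3 = 0.328. Conditional survival from age 3 to x is l_x / l_3.
  x=3: (0.328/0.328) × 5.3 = 5.3000
  x=4: (0.150/0.328) × 2.8 = 1.2805
  x=5: (0.101/0.328) × 2.5 = 0.7698
  x=6: (0.071/0.328) × 4.6 = 0.9957
  x=7: (0.046/0.328) × 5.4 = 0.7573
Sum = 5.3000 + 1.2805 + 0.7698 + 0.9957 + 0.7573 = 9.1034

9.10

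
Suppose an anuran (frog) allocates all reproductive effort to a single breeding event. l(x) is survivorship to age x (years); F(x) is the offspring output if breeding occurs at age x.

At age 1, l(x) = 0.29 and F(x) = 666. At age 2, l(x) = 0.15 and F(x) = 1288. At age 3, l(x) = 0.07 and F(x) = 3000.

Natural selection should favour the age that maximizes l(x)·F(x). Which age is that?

Expected offspring if breeding at age x = l(x) × F(x):
  age 1: 0.29 × 666 = 193.140
  age 2: 0.15 × 1288 = 193.200
  age 3: 0.07 × 3000 = 210.000
Maximum at age 3 (210.000).

3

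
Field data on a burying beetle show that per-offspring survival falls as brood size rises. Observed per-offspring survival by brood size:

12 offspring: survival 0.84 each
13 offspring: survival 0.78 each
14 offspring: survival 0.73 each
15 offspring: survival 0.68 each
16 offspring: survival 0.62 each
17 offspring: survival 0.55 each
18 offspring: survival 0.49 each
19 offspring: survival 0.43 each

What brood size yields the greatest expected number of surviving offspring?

Expected surviving offspring = c × s(c):
  c=12: 12 × 0.84 = 10.080
  c=13: 13 × 0.78 = 10.140
  c=14: 14 × 0.73 = 10.220
  c=15: 15 × 0.68 = 10.200
  c=16: 16 × 0.62 = 9.920
  c=17: 17 × 0.55 = 9.350
  c=18: 18 × 0.49 = 8.820
  c=19: 19 × 0.43 = 8.170
Maximum at c = 14 (10.220 surviving offspring).

14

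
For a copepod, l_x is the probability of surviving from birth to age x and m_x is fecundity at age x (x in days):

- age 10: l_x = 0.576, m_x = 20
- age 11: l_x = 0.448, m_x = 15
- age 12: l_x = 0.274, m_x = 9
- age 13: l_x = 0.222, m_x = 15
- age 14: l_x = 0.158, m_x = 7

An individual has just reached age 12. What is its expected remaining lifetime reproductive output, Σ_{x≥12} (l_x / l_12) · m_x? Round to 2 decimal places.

l_12 = 0.274. Conditional survival from age 12 to x is l_x / l_12.
  x=12: (0.274/0.274) × 9 = 9.0000
  x=13: (0.222/0.274) × 15 = 12.1533
  x=14: (0.158/0.274) × 7 = 4.0365
Sum = 9.0000 + 12.1533 + 4.0365 = 25.1898

25.19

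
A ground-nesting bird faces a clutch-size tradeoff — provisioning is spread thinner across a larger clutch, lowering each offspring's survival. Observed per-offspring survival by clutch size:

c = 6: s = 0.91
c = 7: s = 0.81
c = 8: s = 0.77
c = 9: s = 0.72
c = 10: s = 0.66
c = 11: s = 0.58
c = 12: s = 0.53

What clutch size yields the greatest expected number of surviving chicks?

Expected surviving chicks = c × s(c):
  c=6: 6 × 0.91 = 5.460
  c=7: 7 × 0.81 = 5.670
  c=8: 8 × 0.77 = 6.160
  c=9: 9 × 0.72 = 6.480
  c=10: 10 × 0.66 = 6.600
  c=11: 11 × 0.58 = 6.380
  c=12: 12 × 0.53 = 6.360
Maximum at c = 10 (6.600 surviving chicks).

10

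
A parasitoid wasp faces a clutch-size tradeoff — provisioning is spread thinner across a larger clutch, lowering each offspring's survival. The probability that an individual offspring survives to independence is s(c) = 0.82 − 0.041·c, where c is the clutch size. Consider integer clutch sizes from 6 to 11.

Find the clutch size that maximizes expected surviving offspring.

10

Expected surviving offspring = c × s(c):
  c=6: 6 × 0.574 = 3.444
  c=7: 7 × 0.533 = 3.731
  c=8: 8 × 0.492 = 3.936
  c=9: 9 × 0.451 = 4.059
  c=10: 10 × 0.410 = 4.100
  c=11: 11 × 0.369 = 4.059
Maximum at c = 10 (4.100 surviving offspring).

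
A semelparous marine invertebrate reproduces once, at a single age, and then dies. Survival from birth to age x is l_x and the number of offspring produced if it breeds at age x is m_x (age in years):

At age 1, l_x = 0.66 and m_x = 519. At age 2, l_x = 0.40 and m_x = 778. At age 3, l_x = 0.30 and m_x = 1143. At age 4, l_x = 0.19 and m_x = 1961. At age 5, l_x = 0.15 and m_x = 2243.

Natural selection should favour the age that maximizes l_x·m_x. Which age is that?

Expected offspring if breeding at age x = l_x × m_x:
  age 1: 0.66 × 519 = 342.540
  age 2: 0.40 × 778 = 311.200
  age 3: 0.30 × 1143 = 342.900
  age 4: 0.19 × 1961 = 372.590
  age 5: 0.15 × 2243 = 336.450
Maximum at age 4 (372.590).

4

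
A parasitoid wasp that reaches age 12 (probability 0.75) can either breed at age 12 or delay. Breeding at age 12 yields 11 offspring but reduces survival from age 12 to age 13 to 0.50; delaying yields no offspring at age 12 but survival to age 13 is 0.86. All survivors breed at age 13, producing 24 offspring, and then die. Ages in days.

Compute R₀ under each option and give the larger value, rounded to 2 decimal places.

breed at age 12: R₀ = 0.75 × (11 + 0.50 × 24) = 0.75 × 23.0000 = 17.2500
delay to age 13: R₀ = 0.75 × (0.86 × 24) = 0.75 × 20.6400 = 15.4800
Higher: breed at age 12 (17.2500).

17.25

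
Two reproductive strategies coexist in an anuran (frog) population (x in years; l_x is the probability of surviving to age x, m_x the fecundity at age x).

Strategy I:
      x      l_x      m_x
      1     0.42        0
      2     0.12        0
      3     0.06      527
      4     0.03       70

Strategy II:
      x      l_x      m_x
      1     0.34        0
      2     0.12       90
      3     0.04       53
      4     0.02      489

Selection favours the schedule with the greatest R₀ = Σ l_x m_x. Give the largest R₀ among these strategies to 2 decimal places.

33.72

Strategy I: R₀ = 0.42×0 + 0.12×0 + 0.06×527 + 0.03×70 = 33.7200
Strategy II: R₀ = 0.34×0 + 0.12×90 + 0.04×53 + 0.02×489 = 22.7000
Highest R₀: strategy I with 33.7200.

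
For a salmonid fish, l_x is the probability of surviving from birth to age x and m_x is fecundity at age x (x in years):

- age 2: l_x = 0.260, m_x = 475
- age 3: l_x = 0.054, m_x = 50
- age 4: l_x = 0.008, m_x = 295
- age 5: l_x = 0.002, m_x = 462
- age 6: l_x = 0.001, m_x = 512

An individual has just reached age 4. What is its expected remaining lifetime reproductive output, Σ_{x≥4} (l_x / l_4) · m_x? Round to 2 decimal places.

l_4 = 0.008. Conditional survival from age 4 to x is l_x / l_4.
  x=4: (0.008/0.008) × 295 = 295.0000
  x=5: (0.002/0.008) × 462 = 115.5000
  x=6: (0.001/0.008) × 512 = 64.0000
Sum = 295.0000 + 115.5000 + 64.0000 = 474.5000

474.50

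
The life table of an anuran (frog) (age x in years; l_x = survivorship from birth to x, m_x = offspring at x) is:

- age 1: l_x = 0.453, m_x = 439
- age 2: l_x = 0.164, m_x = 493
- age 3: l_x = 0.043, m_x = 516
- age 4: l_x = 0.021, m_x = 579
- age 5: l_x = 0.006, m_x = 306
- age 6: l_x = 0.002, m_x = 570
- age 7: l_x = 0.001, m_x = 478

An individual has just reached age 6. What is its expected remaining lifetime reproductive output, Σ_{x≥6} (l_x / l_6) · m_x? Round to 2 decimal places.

l_6 = 0.002. Conditional survival from age 6 to x is l_x / l_6.
  x=6: (0.002/0.002) × 570 = 570.0000
  x=7: (0.001/0.002) × 478 = 239.0000
Sum = 570.0000 + 239.0000 = 809.0000

809.00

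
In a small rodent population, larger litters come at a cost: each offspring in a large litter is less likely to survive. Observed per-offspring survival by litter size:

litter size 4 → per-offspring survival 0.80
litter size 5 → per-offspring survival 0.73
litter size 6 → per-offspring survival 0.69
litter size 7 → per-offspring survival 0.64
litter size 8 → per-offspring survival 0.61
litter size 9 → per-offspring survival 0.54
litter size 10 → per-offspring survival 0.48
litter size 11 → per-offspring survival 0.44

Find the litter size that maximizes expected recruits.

8

Expected recruits = c × s(c):
  c=4: 4 × 0.80 = 3.200
  c=5: 5 × 0.73 = 3.650
  c=6: 6 × 0.69 = 4.140
  c=7: 7 × 0.64 = 4.480
  c=8: 8 × 0.61 = 4.880
  c=9: 9 × 0.54 = 4.860
  c=10: 10 × 0.48 = 4.800
  c=11: 11 × 0.44 = 4.840
Maximum at c = 8 (4.880 recruits).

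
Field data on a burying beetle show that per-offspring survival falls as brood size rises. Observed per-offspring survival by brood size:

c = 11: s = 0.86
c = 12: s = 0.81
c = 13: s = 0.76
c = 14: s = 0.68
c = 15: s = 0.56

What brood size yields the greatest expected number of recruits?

13

Expected recruits = c × s(c):
  c=11: 11 × 0.86 = 9.460
  c=12: 12 × 0.81 = 9.720
  c=13: 13 × 0.76 = 9.880
  c=14: 14 × 0.68 = 9.520
  c=15: 15 × 0.56 = 8.400
Maximum at c = 13 (9.880 recruits).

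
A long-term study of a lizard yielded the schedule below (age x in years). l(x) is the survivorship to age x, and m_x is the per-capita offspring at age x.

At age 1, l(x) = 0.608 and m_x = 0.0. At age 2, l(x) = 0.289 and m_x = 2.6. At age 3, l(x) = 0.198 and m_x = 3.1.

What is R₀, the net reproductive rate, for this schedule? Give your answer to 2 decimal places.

1.37

R₀ = Σ l(x) m_x:
  age 1: 0.608 × 0.0 = 0.0000
  age 2: 0.289 × 2.6 = 0.7514
  age 3: 0.198 × 3.1 = 0.6138
R₀ = 0.0000 + 0.7514 + 0.6138 = 1.3652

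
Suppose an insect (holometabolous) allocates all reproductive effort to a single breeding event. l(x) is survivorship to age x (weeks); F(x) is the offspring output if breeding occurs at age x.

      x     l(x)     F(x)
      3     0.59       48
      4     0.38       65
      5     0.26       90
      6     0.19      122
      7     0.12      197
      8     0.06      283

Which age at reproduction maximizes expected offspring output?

Expected offspring if breeding at age x = l(x) × F(x):
  age 3: 0.59 × 48 = 28.320
  age 4: 0.38 × 65 = 24.700
  age 5: 0.26 × 90 = 23.400
  age 6: 0.19 × 122 = 23.180
  age 7: 0.12 × 197 = 23.640
  age 8: 0.06 × 283 = 16.980
Maximum at age 3 (28.320).

3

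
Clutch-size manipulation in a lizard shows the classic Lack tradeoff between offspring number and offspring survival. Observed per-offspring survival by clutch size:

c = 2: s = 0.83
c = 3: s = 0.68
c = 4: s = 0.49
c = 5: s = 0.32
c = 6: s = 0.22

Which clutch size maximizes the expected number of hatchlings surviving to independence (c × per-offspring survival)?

3

Expected hatchlings surviving to independence = c × s(c):
  c=2: 2 × 0.83 = 1.660
  c=3: 3 × 0.68 = 2.040
  c=4: 4 × 0.49 = 1.960
  c=5: 5 × 0.32 = 1.600
  c=6: 6 × 0.22 = 1.320
Maximum at c = 3 (2.040 hatchlings surviving to independence).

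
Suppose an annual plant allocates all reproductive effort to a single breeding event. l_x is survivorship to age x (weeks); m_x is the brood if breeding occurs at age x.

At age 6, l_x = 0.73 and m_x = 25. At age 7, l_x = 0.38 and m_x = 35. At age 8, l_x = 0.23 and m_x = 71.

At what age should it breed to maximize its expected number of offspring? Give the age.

Expected offspring if breeding at age x = l_x × m_x:
  age 6: 0.73 × 25 = 18.250
  age 7: 0.38 × 35 = 13.300
  age 8: 0.23 × 71 = 16.330
Maximum at age 6 (18.250).

6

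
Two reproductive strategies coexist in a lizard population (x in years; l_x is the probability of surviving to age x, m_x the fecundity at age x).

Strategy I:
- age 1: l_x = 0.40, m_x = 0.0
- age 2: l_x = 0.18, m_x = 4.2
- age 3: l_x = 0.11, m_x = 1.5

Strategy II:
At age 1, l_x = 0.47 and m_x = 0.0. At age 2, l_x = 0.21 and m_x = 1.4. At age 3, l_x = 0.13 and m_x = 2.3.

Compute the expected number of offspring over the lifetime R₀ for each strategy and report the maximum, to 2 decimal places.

Strategy I: R₀ = 0.40×0.0 + 0.18×4.2 + 0.11×1.5 = 0.9210
Strategy II: R₀ = 0.47×0.0 + 0.21×1.4 + 0.13×2.3 = 0.5930
Highest R₀: strategy I with 0.9210.

0.92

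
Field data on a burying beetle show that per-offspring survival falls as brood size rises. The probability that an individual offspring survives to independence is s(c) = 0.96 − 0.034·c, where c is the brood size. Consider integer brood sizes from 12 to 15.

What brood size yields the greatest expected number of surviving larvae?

14

Expected surviving larvae = c × s(c):
  c=12: 12 × 0.552 = 6.624
  c=13: 13 × 0.518 = 6.734
  c=14: 14 × 0.484 = 6.776
  c=15: 15 × 0.450 = 6.750
Maximum at c = 14 (6.776 surviving larvae).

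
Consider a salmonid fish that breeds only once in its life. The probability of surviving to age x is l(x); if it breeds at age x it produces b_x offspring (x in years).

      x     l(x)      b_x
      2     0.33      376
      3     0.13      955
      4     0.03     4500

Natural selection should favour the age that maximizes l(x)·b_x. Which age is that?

4

Expected offspring if breeding at age x = l(x) × b_x:
  age 2: 0.33 × 376 = 124.080
  age 3: 0.13 × 955 = 124.150
  age 4: 0.03 × 4500 = 135.000
Maximum at age 4 (135.000).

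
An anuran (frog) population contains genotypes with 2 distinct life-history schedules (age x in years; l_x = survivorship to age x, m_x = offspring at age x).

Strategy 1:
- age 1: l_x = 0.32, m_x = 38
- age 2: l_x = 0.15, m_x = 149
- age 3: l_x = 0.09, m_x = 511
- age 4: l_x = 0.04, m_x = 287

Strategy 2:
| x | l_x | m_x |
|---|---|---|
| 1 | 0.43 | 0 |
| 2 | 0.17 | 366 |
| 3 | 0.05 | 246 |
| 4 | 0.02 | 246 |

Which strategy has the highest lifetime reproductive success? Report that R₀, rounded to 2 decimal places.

91.98

Strategy 1: R₀ = 0.32×38 + 0.15×149 + 0.09×511 + 0.04×287 = 91.9800
Strategy 2: R₀ = 0.43×0 + 0.17×366 + 0.05×246 + 0.02×246 = 79.4400
Highest R₀: strategy 1 with 91.9800.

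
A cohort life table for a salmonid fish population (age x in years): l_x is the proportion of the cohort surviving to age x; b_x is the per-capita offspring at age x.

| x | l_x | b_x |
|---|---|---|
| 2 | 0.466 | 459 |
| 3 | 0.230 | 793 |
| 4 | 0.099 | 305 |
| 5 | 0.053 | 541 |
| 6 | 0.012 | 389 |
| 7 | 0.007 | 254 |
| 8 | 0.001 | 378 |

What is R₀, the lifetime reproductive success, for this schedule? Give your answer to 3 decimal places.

461.976

R₀ = Σ l_x b_x:
  age 2: 0.466 × 459 = 213.8940
  age 3: 0.230 × 793 = 182.3900
  age 4: 0.099 × 305 = 30.1950
  age 5: 0.053 × 541 = 28.6730
  age 6: 0.012 × 389 = 4.6680
  age 7: 0.007 × 254 = 1.7780
  age 8: 0.001 × 378 = 0.3780
R₀ = 213.8940 + 182.3900 + 30.1950 + 28.6730 + 4.6680 + 1.7780 + 0.3780 = 461.9760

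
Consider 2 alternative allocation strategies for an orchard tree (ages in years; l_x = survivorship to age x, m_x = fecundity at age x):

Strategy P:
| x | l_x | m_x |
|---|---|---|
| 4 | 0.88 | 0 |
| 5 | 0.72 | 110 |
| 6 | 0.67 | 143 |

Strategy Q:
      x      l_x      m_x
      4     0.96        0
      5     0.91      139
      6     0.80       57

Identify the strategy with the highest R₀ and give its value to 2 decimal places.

175.01

Strategy P: R₀ = 0.88×0 + 0.72×110 + 0.67×143 = 175.0100
Strategy Q: R₀ = 0.96×0 + 0.91×139 + 0.80×57 = 172.0900
Highest R₀: strategy P with 175.0100.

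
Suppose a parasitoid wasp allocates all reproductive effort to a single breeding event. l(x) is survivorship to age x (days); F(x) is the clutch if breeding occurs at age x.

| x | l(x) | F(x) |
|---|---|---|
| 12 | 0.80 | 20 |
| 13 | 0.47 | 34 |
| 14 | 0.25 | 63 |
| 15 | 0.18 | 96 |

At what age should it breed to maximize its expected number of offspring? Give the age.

Expected offspring if breeding at age x = l(x) × F(x):
  age 12: 0.80 × 20 = 16.000
  age 13: 0.47 × 34 = 15.980
  age 14: 0.25 × 63 = 15.750
  age 15: 0.18 × 96 = 17.280
Maximum at age 15 (17.280).

15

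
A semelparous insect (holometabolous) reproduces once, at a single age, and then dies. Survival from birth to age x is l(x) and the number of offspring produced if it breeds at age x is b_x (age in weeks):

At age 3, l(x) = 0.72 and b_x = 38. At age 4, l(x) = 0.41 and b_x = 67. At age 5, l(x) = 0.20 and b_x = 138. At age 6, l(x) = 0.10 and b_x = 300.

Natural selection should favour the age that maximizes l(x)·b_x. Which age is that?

Expected offspring if breeding at age x = l(x) × b_x:
  age 3: 0.72 × 38 = 27.360
  age 4: 0.41 × 67 = 27.470
  age 5: 0.20 × 138 = 27.600
  age 6: 0.10 × 300 = 30.000
Maximum at age 6 (30.000).

6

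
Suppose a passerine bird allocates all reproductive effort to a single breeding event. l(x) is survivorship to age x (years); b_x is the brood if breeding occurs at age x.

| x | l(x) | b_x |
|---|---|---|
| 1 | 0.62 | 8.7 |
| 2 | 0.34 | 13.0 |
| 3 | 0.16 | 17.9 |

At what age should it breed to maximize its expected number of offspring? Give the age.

Expected offspring if breeding at age x = l(x) × b_x:
  age 1: 0.62 × 8.7 = 5.394
  age 2: 0.34 × 13.0 = 4.420
  age 3: 0.16 × 17.9 = 2.864
Maximum at age 1 (5.394).

1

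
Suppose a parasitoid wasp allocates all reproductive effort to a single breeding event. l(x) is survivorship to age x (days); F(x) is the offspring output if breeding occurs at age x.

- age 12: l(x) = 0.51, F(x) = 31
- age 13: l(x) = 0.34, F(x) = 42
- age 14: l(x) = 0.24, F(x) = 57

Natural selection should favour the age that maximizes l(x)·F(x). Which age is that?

Expected offspring if breeding at age x = l(x) × F(x):
  age 12: 0.51 × 31 = 15.810
  age 13: 0.34 × 42 = 14.280
  age 14: 0.24 × 57 = 13.680
Maximum at age 12 (15.810).

12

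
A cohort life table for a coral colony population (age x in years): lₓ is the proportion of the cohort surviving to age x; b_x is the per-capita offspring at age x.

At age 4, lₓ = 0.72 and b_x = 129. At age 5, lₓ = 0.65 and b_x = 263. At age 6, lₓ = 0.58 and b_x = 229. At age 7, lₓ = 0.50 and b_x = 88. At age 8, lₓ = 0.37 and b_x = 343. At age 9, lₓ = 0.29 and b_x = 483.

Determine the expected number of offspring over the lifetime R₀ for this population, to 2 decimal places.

707.63

R₀ = Σ lₓ b_x:
  age 4: 0.72 × 129 = 92.8800
  age 5: 0.65 × 263 = 170.9500
  age 6: 0.58 × 229 = 132.8200
  age 7: 0.50 × 88 = 44.0000
  age 8: 0.37 × 343 = 126.9100
  age 9: 0.29 × 483 = 140.0700
R₀ = 92.8800 + 170.9500 + 132.8200 + 44.0000 + 126.9100 + 140.0700 = 707.6300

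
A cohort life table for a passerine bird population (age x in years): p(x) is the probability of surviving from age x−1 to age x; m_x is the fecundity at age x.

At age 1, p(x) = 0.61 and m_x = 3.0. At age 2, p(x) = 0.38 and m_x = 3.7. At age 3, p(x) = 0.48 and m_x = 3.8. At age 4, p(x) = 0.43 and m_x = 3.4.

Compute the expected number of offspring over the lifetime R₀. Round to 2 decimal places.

Survivorship from birth: l_x = p_1·p_2·…·p_x.
  l_1 = 0.61000
  l_2 = 0.23180
  l_3 = 0.11126
  l_4 = 0.04784
R₀ = Σ l_x m_x:
  age 1: 0.61000 × 3.0 = 1.8300
  age 2: 0.23180 × 3.7 = 0.8577
  age 3: 0.11126 × 3.8 = 0.4228
  age 4: 0.04784 × 3.4 = 0.1627
R₀ = 1.8300 + 0.8577 + 0.4228 + 0.1627 = 3.2731

3.27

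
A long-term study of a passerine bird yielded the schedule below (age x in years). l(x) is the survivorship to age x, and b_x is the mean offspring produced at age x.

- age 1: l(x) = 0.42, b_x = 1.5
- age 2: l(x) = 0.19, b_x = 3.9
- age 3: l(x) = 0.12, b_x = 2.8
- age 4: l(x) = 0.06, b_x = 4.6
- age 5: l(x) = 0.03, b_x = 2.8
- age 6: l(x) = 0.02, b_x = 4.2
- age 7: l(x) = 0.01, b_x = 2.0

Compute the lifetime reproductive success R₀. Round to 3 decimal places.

2.171

R₀ = Σ l(x) b_x:
  age 1: 0.42 × 1.5 = 0.6300
  age 2: 0.19 × 3.9 = 0.7410
  age 3: 0.12 × 2.8 = 0.3360
  age 4: 0.06 × 4.6 = 0.2760
  age 5: 0.03 × 2.8 = 0.0840
  age 6: 0.02 × 4.2 = 0.0840
  age 7: 0.01 × 2.0 = 0.0200
R₀ = 0.6300 + 0.7410 + 0.3360 + 0.2760 + 0.0840 + 0.0840 + 0.0200 = 2.1710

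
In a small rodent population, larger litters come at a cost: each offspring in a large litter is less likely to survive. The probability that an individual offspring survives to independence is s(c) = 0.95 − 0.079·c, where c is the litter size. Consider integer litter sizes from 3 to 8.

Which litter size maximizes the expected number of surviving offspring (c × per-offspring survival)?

6

Expected surviving offspring = c × s(c):
  c=3: 3 × 0.713 = 2.139
  c=4: 4 × 0.634 = 2.536
  c=5: 5 × 0.555 = 2.775
  c=6: 6 × 0.476 = 2.856
  c=7: 7 × 0.397 = 2.779
  c=8: 8 × 0.318 = 2.544
Maximum at c = 6 (2.856 surviving offspring).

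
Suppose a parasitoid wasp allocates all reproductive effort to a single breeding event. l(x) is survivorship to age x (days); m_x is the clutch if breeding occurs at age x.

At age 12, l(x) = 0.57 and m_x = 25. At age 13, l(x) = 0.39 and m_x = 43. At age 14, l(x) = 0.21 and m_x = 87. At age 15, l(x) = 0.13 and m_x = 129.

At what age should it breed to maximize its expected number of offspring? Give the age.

14

Expected offspring if breeding at age x = l(x) × m_x:
  age 12: 0.57 × 25 = 14.250
  age 13: 0.39 × 43 = 16.770
  age 14: 0.21 × 87 = 18.270
  age 15: 0.13 × 129 = 16.770
Maximum at age 14 (18.270).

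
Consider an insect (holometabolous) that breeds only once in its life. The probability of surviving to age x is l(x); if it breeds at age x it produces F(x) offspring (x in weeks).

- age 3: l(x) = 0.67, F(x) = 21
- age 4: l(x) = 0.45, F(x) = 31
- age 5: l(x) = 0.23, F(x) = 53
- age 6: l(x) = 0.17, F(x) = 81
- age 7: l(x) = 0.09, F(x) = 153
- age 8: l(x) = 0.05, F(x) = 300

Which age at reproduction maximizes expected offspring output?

Expected offspring if breeding at age x = l(x) × F(x):
  age 3: 0.67 × 21 = 14.070
  age 4: 0.45 × 31 = 13.950
  age 5: 0.23 × 53 = 12.190
  age 6: 0.17 × 81 = 13.770
  age 7: 0.09 × 153 = 13.770
  age 8: 0.05 × 300 = 15.000
Maximum at age 8 (15.000).

8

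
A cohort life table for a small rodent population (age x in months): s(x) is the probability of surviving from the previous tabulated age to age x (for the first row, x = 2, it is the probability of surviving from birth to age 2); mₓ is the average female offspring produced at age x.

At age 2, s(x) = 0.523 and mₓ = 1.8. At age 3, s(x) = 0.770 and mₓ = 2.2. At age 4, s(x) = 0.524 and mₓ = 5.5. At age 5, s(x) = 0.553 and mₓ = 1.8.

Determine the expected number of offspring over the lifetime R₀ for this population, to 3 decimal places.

Survivorship from birth: l_x = s_2·s_3·…·s_x.
  l_2 = 0.52300
  l_3 = 0.40271
  l_4 = 0.21102
  l_5 = 0.11669
R₀ = Σ l_x mₓ:
  age 2: 0.52300 × 1.8 = 0.9414
  age 3: 0.40271 × 2.2 = 0.8860
  age 4: 0.21102 × 5.5 = 1.1606
  age 5: 0.11669 × 1.8 = 0.2100
R₀ = 0.9414 + 0.8860 + 1.1606 + 0.2100 = 3.1980

3.198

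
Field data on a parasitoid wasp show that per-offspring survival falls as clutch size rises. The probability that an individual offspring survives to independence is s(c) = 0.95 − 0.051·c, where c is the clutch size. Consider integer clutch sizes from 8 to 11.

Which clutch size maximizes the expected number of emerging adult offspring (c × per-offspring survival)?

9

Expected emerging adult offspring = c × s(c):
  c=8: 8 × 0.542 = 4.336
  c=9: 9 × 0.491 = 4.419
  c=10: 10 × 0.440 = 4.400
  c=11: 11 × 0.389 = 4.279
Maximum at c = 9 (4.419 emerging adult offspring).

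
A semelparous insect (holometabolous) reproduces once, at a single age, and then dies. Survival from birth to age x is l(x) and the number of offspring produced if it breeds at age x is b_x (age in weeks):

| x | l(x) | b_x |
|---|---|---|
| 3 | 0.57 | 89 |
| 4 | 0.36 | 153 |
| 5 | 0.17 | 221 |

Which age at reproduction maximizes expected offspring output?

4

Expected offspring if breeding at age x = l(x) × b_x:
  age 3: 0.57 × 89 = 50.730
  age 4: 0.36 × 153 = 55.080
  age 5: 0.17 × 221 = 37.570
Maximum at age 4 (55.080).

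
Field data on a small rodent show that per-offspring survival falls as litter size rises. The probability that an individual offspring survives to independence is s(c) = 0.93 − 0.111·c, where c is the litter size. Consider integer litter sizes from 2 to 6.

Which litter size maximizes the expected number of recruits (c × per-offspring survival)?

Expected recruits = c × s(c):
  c=2: 2 × 0.708 = 1.416
  c=3: 3 × 0.597 = 1.791
  c=4: 4 × 0.486 = 1.944
  c=5: 5 × 0.375 = 1.875
  c=6: 6 × 0.264 = 1.584
Maximum at c = 4 (1.944 recruits).

4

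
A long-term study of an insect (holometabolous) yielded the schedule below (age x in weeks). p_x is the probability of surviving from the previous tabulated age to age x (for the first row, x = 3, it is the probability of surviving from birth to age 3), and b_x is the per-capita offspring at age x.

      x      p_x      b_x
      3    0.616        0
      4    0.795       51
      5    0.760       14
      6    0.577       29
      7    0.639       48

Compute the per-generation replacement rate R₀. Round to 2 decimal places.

Survivorship from birth: l_x = p_3·p_4·…·p_x.
  l_3 = 0.61600
  l_4 = 0.48972
  l_5 = 0.37219
  l_6 = 0.21475
  l_7 = 0.13723
R₀ = Σ l_x b_x:
  age 3: 0.61600 × 0 = 0.0000
  age 4: 0.48972 × 51 = 24.9757
  age 5: 0.37219 × 14 = 5.2107
  age 6: 0.21475 × 29 = 6.2278
  age 7: 0.13723 × 48 = 6.5870
R₀ = 0.0000 + 24.9757 + 5.2107 + 6.2278 + 6.5870 = 43.0012

43.00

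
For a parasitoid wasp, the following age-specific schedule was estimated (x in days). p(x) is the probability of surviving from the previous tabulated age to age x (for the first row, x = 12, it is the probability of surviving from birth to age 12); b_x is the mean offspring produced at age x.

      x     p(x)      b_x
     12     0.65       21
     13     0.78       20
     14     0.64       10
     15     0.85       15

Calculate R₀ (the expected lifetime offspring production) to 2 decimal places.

Survivorship from birth: l_x = p_12·p_13·…·p_x.
  l_12 = 0.65000
  l_13 = 0.50700
  l_14 = 0.32448
  l_15 = 0.27581
R₀ = Σ l_x b_x:
  age 12: 0.65000 × 21 = 13.6500
  age 13: 0.50700 × 20 = 10.1400
  age 14: 0.32448 × 10 = 3.2448
  age 15: 0.27581 × 15 = 4.1372
R₀ = 13.6500 + 10.1400 + 3.2448 + 4.1372 = 31.1720

31.17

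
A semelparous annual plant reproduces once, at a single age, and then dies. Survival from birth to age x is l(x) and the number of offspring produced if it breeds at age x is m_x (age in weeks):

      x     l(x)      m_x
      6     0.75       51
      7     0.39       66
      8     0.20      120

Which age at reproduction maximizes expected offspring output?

Expected offspring if breeding at age x = l(x) × m_x:
  age 6: 0.75 × 51 = 38.250
  age 7: 0.39 × 66 = 25.740
  age 8: 0.20 × 120 = 24.000
Maximum at age 6 (38.250).

6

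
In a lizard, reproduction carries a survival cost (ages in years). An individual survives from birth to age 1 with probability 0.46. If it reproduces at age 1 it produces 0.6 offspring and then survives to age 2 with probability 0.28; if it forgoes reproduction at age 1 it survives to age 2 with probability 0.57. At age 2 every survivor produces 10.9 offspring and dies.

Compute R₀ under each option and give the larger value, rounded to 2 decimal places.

breed at age 1: R₀ = 0.46 × (0.6 + 0.28 × 10.9) = 0.46 × 3.6520 = 1.6799
delay to age 2: R₀ = 0.46 × (0.57 × 10.9) = 0.46 × 6.2130 = 2.8580
Higher: delay to age 2 (2.8580).

2.86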